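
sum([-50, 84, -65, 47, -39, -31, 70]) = 16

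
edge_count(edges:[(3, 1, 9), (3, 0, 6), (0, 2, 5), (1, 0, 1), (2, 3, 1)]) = 5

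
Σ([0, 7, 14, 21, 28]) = 0 + 7 + 14 + 21 + 28
= 70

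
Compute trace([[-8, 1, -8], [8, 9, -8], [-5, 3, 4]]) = diagonal: (-8) + 9 + 4
= 5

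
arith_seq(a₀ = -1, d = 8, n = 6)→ [-1, 7, 15, 23, 31, 39]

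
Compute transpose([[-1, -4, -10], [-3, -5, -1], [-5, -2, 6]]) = [[-1, -3, -5], [-4, -5, -2], [-10, -1, 6]]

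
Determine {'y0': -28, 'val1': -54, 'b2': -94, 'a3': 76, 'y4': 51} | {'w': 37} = {'y0': -28, 'val1': -54, 'b2': -94, 'a3': 76, 'y4': 51, 'w': 37}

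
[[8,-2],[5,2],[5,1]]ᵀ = [[8, 5, 5], [-2, 2, 1]]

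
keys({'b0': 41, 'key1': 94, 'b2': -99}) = ['b0', 'key1', 'b2']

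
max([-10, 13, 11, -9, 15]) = 15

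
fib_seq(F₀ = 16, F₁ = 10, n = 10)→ [16, 10, 26, 36, 62, 98, 160, 258, 418, 676]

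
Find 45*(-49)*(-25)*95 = 5236875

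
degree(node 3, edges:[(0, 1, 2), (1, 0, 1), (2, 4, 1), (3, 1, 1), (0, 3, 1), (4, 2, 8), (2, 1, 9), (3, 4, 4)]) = 3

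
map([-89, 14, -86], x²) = [7921, 196, 7396]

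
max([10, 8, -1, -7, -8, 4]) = 10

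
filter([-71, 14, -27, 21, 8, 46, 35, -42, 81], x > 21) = [46, 35, 81]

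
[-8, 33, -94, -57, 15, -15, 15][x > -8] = [33, 15, 15]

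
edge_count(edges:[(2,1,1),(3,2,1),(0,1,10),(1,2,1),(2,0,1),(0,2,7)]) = 6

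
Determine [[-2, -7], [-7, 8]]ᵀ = [[-2, -7], [-7, 8]]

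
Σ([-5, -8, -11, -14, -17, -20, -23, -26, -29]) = (-5) + (-8) + (-11) + (-14) + (-17) + (-20) + (-23) + (-26) + (-29)
= -153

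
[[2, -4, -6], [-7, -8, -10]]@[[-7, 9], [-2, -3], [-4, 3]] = C[0][0] = (2)*(-7) + (-4)*(-2) + (-6)*(-4) = 18
C[0][1] = (2)*(9) + (-4)*(-3) + (-6)*(3) = 12
C[1][0] = (-7)*(-7) + (-8)*(-2) + (-10)*(-4) = 105
C[1][1] = (-7)*(9) + (-8)*(-3) + (-10)*(3) = -69
= [[18, 12], [105, -69]]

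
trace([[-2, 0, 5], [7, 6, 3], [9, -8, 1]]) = 5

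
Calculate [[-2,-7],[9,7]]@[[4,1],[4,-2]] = C[0][0] = (-2)*(4) + (-7)*(4) = -36
C[0][1] = (-2)*(1) + (-7)*(-2) = 12
C[1][0] = (9)*(4) + (7)*(4) = 64
C[1][1] = (9)*(1) + (7)*(-2) = -5
= [[-36, 12], [64, -5]]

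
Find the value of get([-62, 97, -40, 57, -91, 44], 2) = -40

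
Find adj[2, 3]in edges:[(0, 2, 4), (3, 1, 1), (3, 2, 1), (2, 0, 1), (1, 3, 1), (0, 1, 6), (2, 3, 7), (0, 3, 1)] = 7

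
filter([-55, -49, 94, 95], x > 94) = keep x where x > 94: -55✗, -49✗, 94✗, 95✓
= [95]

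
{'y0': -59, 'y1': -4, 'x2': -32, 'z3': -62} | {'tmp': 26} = {'y0': -59, 'y1': -4, 'x2': -32, 'z3': -62, 'tmp': 26}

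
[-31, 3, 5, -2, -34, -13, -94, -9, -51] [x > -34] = [-31, 3, 5, -2, -13, -9]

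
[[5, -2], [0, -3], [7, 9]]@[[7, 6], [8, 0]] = [[19, 30], [-24, 0], [121, 42]]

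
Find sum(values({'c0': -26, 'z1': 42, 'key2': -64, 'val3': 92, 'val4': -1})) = 43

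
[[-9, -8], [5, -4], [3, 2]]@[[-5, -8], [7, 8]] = C[0][0] = (-9)*(-5) + (-8)*(7) = -11
C[0][1] = (-9)*(-8) + (-8)*(8) = 8
C[1][0] = (5)*(-5) + (-4)*(7) = -53
C[1][1] = (5)*(-8) + (-4)*(8) = -72
C[2][0] = (3)*(-5) + (2)*(7) = -1
C[2][1] = (3)*(-8) + (2)*(8) = -8
= [[-11, 8], [-53, -72], [-1, -8]]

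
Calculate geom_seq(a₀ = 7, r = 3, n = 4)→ a_0 = 7*3^0 = 7
a_1 = 7*3^1 = 21
a_2 = 7*3^2 = 63
...
= [7, 21, 63, 189]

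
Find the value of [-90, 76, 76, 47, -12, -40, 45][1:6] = [76, 76, 47, -12, -40]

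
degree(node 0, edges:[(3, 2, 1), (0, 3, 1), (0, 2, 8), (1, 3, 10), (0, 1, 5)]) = incident: (0,3), (0,2), (0,1)
= 3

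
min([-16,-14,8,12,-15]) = -16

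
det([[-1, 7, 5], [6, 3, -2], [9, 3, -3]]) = -42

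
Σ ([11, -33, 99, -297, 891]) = 671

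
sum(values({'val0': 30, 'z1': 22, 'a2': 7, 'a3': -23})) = 36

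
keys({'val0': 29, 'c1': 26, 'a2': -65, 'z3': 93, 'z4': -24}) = ['val0', 'c1', 'a2', 'z3', 'z4']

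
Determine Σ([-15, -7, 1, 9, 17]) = 5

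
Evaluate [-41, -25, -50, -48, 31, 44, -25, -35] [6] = -25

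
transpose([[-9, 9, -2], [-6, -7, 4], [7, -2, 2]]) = [[-9, -6, 7], [9, -7, -2], [-2, 4, 2]]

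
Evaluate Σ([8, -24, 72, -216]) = 8 + -24 + 72 + -216
= -160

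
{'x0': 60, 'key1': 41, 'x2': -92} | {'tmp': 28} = {'x0': 60, 'key1': 41, 'x2': -92, 'tmp': 28}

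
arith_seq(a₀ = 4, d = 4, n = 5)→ [4, 8, 12, 16, 20]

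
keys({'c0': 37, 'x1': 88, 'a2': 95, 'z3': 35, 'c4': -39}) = ['c0', 'x1', 'a2', 'z3', 'c4']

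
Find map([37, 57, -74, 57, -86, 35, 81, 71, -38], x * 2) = [74, 114, -148, 114, -172, 70, 162, 142, -76]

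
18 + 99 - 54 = 63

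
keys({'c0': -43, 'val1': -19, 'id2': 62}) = ['c0', 'val1', 'id2']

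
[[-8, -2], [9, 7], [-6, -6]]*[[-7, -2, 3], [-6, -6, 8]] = [[68, 28, -40], [-105, -60, 83], [78, 48, -66]]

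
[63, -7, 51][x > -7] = keep x where x > -7: 63✓, -7✗, 51✓
= [63, 51]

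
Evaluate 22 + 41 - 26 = 37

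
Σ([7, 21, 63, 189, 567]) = 847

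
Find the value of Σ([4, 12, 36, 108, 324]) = 4 + 12 + 36 + 108 + 324
= 484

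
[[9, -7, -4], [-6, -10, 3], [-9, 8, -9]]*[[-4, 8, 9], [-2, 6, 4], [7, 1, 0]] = C[0][0] = (9)*(-4) + (-7)*(-2) + (-4)*(7) = -50
C[0][1] = (9)*(8) + (-7)*(6) + (-4)*(1) = 26
C[0][2] = (9)*(9) + (-7)*(4) + (-4)*(0) = 53
C[1][0] = (-6)*(-4) + (-10)*(-2) + (3)*(7) = 65
C[1][1] = (-6)*(8) + (-10)*(6) + (3)*(1) = -105
C[1][2] = (-6)*(9) + (-10)*(4) + (3)*(0) = -94
... (3 more cells)
= [[-50, 26, 53], [65, -105, -94], [-43, -33, -49]]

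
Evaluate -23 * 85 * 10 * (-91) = 1779050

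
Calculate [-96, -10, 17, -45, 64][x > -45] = [-10, 17, 64]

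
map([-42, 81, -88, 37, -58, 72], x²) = [1764, 6561, 7744, 1369, 3364, 5184]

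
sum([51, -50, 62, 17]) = 51 + (-50) + 62 + 17
= 80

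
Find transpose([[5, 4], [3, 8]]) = [[5, 3], [4, 8]]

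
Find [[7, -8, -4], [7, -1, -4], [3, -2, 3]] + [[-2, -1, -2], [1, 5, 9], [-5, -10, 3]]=[[5, -9, -6], [8, 4, 5], [-2, -12, 6]]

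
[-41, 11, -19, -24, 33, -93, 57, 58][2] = -19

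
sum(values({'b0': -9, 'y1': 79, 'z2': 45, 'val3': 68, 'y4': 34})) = (-9) + 79 + 45 + 68 + 34
= 217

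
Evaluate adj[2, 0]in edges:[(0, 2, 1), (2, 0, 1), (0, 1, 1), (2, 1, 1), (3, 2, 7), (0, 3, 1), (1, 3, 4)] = 1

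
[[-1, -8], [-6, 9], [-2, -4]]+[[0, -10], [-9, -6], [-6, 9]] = [[-1, -18], [-15, 3], [-8, 5]]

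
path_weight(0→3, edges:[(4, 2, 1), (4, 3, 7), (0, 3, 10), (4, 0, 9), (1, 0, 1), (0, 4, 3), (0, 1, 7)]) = 10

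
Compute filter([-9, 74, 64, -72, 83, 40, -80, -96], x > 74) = [83]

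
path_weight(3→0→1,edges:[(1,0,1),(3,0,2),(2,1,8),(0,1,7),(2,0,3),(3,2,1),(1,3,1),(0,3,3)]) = 9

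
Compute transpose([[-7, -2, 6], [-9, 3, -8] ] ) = [[-7, -9], [-2, 3], [6, -8]]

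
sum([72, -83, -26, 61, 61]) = 72 + (-83) + (-26) + 61 + 61
= 85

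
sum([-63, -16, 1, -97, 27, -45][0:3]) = slice → [-63, -16, 1]
(-63) + (-16) + 1
= -78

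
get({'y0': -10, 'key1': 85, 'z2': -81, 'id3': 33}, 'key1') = 85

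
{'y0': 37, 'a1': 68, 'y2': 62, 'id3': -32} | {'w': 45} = {'y0': 37, 'a1': 68, 'y2': 62, 'id3': -32, 'w': 45}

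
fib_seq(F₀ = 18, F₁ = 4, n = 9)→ F_2 = F_1 + F_0 = 22
F_3 = F_2 + F_1 = 26
F_4 = F_3 + F_2 = 48
...
= [18, 4, 22, 26, 48, 74, 122, 196, 318]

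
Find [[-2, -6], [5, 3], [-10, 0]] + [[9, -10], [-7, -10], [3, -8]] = [[7, -16], [-2, -7], [-7, -8]]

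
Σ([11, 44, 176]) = 11 + 44 + 176
= 231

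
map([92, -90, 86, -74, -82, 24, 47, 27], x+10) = 92+10=102, -90+10=-80, 86+10=96, -74+10=-64, -82+10=-72, 24+10=34, 47+10=57, 27+10=37
= [102, -80, 96, -64, -72, 34, 57, 37]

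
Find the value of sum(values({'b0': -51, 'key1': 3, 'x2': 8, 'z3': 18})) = (-51) + 3 + 8 + 18
= -22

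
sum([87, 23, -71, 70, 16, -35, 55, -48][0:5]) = slice → [87, 23, -71, 70, 16]
87 + 23 + (-71) + 70 + 16
= 125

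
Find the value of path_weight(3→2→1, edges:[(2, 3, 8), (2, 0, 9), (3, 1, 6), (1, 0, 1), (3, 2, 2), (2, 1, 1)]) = 3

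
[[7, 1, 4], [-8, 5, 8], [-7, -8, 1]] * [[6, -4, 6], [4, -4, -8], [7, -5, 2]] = C[0][0] = (7)*(6) + (1)*(4) + (4)*(7) = 74
C[0][1] = (7)*(-4) + (1)*(-4) + (4)*(-5) = -52
C[0][2] = (7)*(6) + (1)*(-8) + (4)*(2) = 42
C[1][0] = (-8)*(6) + (5)*(4) + (8)*(7) = 28
C[1][1] = (-8)*(-4) + (5)*(-4) + (8)*(-5) = -28
C[1][2] = (-8)*(6) + (5)*(-8) + (8)*(2) = -72
... (3 more cells)
= [[74, -52, 42], [28, -28, -72], [-67, 55, 24]]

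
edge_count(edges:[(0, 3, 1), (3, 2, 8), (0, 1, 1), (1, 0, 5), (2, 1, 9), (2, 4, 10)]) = 6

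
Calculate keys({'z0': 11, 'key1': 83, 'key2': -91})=['z0', 'key1', 'key2']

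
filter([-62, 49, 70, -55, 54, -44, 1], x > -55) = [49, 70, 54, -44, 1]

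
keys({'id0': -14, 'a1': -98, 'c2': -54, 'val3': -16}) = ['id0', 'a1', 'c2', 'val3']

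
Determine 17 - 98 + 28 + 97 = 44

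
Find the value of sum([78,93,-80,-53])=38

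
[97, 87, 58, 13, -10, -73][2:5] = [58, 13, -10]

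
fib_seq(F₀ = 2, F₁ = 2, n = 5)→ F_2 = F_1 + F_0 = 4
F_3 = F_2 + F_1 = 6
F_4 = F_3 + F_2 = 10
= [2, 2, 4, 6, 10]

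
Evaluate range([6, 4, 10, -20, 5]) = 30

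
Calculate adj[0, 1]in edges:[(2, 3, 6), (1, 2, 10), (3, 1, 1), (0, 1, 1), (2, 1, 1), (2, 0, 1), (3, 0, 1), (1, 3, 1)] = 1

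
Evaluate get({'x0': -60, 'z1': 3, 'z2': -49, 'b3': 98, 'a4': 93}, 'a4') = 93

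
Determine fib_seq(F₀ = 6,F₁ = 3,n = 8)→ F_2 = F_1 + F_0 = 9
F_3 = F_2 + F_1 = 12
F_4 = F_3 + F_2 = 21
...
= [6, 3, 9, 12, 21, 33, 54, 87]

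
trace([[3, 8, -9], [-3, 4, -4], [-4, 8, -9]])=diagonal: 3 + 4 + (-9)
= -2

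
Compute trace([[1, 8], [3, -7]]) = diagonal: 1 + (-7)
= -6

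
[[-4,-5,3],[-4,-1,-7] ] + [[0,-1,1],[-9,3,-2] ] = [[-4, -6, 4], [-13, 2, -9]]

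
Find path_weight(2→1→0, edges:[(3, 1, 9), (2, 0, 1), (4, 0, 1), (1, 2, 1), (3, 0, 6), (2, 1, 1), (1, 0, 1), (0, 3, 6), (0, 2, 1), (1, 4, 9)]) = w(2→1)=1 + w(1→0)=1
= 2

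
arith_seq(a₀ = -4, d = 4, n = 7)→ [-4, 0, 4, 8, 12, 16, 20]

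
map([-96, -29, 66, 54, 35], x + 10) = -96+10=-86, -29+10=-19, 66+10=76, 54+10=64, 35+10=45
= [-86, -19, 76, 64, 45]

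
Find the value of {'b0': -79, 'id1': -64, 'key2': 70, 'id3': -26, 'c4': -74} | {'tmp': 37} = {'b0': -79, 'id1': -64, 'key2': 70, 'id3': -26, 'c4': -74, 'tmp': 37}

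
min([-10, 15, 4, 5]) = -10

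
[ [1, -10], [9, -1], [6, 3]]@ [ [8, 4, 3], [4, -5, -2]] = [[-32, 54, 23], [68, 41, 29], [60, 9, 12]]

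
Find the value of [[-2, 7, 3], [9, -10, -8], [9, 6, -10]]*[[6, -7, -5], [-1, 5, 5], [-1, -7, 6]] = C[0][0] = (-2)*(6) + (7)*(-1) + (3)*(-1) = -22
C[0][1] = (-2)*(-7) + (7)*(5) + (3)*(-7) = 28
C[0][2] = (-2)*(-5) + (7)*(5) + (3)*(6) = 63
C[1][0] = (9)*(6) + (-10)*(-1) + (-8)*(-1) = 72
C[1][1] = (9)*(-7) + (-10)*(5) + (-8)*(-7) = -57
C[1][2] = (9)*(-5) + (-10)*(5) + (-8)*(6) = -143
... (3 more cells)
= [[-22, 28, 63], [72, -57, -143], [58, 37, -75]]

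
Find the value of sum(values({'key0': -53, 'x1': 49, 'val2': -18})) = -22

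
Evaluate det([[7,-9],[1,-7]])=-40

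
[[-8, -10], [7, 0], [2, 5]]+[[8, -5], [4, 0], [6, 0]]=[[0, -15], [11, 0], [8, 5]]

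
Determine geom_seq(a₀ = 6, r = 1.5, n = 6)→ a_0 = 6*1.5^0 = 6.0
a_1 = 6*1.5^1 = 9.0
a_2 = 6*1.5^2 = 13.5
...
= [6.0, 9.0, 13.5, 20.25, 30.375, 45.5625]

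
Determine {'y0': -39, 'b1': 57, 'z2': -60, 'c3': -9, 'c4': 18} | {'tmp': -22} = {'y0': -39, 'b1': 57, 'z2': -60, 'c3': -9, 'c4': 18, 'tmp': -22}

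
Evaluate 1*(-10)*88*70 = -61600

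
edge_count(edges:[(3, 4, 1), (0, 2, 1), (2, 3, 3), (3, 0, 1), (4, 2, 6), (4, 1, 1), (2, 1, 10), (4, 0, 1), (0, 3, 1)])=9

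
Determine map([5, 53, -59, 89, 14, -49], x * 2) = [10, 106, -118, 178, 28, -98]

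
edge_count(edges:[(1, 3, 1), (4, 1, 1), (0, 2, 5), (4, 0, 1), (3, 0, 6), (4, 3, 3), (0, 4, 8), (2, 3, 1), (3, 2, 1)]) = 9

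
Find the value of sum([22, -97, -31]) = 22 + (-97) + (-31)
= -106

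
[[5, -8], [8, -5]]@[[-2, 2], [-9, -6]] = [[62, 58], [29, 46]]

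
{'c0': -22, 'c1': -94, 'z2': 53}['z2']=53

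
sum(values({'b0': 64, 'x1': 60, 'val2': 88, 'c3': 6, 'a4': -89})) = 129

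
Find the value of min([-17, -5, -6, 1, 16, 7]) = -17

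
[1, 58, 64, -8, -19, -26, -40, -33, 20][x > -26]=keep x where x > -26: 1✓, 58✓, 64✓, -8✓, -19✓, -26✗, -40✗, -33✗, 20✓
= [1, 58, 64, -8, -19, 20]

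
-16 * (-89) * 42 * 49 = 2930592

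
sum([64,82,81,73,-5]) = 295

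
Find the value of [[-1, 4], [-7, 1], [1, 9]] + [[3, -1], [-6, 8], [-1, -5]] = [[2, 3], [-13, 9], [0, 4]]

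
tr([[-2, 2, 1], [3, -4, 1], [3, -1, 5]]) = -1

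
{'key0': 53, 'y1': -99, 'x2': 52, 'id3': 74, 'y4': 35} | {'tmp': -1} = {'key0': 53, 'y1': -99, 'x2': 52, 'id3': 74, 'y4': 35, 'tmp': -1}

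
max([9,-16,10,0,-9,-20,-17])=10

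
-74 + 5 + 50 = -19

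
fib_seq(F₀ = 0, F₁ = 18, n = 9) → [0, 18, 18, 36, 54, 90, 144, 234, 378]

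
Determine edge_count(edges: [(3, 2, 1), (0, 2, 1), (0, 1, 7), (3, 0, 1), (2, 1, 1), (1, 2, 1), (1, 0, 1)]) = 7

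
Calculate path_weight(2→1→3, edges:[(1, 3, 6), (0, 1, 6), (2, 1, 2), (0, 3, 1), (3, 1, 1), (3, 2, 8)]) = w(2→1)=2 + w(1→3)=6
= 8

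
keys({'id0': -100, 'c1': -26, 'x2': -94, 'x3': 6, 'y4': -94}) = ['id0', 'c1', 'x2', 'x3', 'y4']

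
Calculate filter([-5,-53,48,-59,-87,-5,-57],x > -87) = [-5, -53, 48, -59, -5, -57]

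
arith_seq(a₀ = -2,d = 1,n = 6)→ a_0 = -2 + 0*1 = -2
a_1 = -2 + 1*1 = -1
a_2 = -2 + 2*1 = 0
...
= [-2, -1, 0, 1, 2, 3]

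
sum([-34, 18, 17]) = (-34) + 18 + 17
= 1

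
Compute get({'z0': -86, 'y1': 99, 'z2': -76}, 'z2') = -76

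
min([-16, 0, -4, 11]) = -16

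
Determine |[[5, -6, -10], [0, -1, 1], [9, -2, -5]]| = (1)*(5)*det([[-1, 1], [-2, -5]]) + (-1)*(-6)*det([[0, 1], [9, -5]]) + (1)*(-10)*det([[0, -1], [9, -2]])
= 35 + -54 + -90
= -109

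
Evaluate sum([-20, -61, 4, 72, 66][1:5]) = slice → [-61, 4, 72, 66]
(-61) + 4 + 72 + 66
= 81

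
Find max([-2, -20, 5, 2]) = 5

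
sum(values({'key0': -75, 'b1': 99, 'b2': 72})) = (-75) + 99 + 72
= 96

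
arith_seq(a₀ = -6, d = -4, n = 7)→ [-6, -10, -14, -18, -22, -26, -30]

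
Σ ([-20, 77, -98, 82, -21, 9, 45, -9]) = (-20) + 77 + (-98) + 82 + (-21) + 9 + 45 + (-9)
= 65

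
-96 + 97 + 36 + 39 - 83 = -7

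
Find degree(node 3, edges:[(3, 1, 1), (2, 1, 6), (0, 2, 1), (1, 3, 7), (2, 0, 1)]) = incident: (3,1), (1,3)
= 2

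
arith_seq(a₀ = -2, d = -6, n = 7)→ a_0 = -2 + 0*-6 = -2
a_1 = -2 + 1*-6 = -8
a_2 = -2 + 2*-6 = -14
...
= [-2, -8, -14, -20, -26, -32, -38]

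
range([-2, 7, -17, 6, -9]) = 24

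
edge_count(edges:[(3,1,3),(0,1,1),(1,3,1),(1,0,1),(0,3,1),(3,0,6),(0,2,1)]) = 7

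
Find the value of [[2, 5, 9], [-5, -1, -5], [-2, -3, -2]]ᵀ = [[2, -5, -2], [5, -1, -3], [9, -5, -2]]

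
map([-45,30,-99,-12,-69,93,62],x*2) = [-90, 60, -198, -24, -138, 186, 124]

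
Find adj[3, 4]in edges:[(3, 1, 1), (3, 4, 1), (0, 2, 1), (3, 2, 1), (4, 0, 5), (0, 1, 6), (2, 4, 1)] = 1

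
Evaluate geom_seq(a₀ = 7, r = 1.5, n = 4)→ [7.0, 10.5, 15.75, 23.625]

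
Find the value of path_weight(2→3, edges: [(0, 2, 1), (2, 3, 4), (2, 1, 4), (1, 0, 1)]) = 4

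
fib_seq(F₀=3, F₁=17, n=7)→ [3, 17, 20, 37, 57, 94, 151]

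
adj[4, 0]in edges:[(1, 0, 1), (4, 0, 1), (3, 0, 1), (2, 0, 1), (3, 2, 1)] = 1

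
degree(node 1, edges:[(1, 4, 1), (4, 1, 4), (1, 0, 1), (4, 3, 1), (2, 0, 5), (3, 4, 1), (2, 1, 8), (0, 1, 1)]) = 5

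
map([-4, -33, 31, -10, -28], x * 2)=-4*2=-8, -33*2=-66, 31*2=62, -10*2=-20, -28*2=-56
= [-8, -66, 62, -20, -56]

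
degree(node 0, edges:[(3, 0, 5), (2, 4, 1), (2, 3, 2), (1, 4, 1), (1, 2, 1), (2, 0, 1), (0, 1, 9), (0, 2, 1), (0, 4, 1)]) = incident: (3,0), (2,0), (0,1), (0,2), (0,4)
= 5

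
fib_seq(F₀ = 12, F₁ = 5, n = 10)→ F_2 = F_1 + F_0 = 17
F_3 = F_2 + F_1 = 22
F_4 = F_3 + F_2 = 39
...
= [12, 5, 17, 22, 39, 61, 100, 161, 261, 422]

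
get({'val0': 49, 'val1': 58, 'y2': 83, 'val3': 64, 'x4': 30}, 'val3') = 64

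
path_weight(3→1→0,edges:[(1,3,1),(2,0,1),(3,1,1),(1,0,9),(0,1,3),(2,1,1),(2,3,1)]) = w(3→1)=1 + w(1→0)=9
= 10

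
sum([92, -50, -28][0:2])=42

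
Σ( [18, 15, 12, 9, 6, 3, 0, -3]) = 18 + 15 + 12 + 9 + 6 + 3 + 0 + (-3)
= 60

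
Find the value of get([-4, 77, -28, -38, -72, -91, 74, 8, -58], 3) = -38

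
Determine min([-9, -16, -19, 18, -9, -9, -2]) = -19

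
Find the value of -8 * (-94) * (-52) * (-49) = 1916096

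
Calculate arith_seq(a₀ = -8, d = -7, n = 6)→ a_0 = -8 + 0*-7 = -8
a_1 = -8 + 1*-7 = -15
a_2 = -8 + 2*-7 = -22
...
= [-8, -15, -22, -29, -36, -43]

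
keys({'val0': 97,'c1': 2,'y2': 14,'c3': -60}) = ['val0', 'c1', 'y2', 'c3']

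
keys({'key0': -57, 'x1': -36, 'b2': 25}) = ['key0', 'x1', 'b2']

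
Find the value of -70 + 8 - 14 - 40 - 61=-177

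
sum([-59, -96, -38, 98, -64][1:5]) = -100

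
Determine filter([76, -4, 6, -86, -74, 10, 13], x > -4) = keep x where x > -4: 76✓, -4✗, 6✓, -86✗, -74✗, 10✓, 13✓
= [76, 6, 10, 13]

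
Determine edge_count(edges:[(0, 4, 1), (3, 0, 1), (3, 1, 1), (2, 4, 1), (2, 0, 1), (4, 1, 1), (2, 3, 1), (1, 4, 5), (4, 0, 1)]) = 9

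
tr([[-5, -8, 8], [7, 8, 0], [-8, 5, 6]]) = diagonal: (-5) + 8 + 6
= 9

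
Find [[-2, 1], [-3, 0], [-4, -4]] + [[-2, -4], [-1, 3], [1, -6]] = [[-4, -3], [-4, 3], [-3, -10]]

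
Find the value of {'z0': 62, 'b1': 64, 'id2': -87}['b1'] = 64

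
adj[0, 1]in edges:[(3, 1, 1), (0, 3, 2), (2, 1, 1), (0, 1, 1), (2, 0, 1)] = 1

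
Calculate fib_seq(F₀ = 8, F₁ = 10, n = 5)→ [8, 10, 18, 28, 46]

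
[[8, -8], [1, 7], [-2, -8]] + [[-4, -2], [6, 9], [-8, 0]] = [[4, -10], [7, 16], [-10, -8]]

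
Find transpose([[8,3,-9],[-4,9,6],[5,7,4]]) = [[8, -4, 5], [3, 9, 7], [-9, 6, 4]]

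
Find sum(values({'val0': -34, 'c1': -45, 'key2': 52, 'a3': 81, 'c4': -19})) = (-34) + (-45) + 52 + 81 + (-19)
= 35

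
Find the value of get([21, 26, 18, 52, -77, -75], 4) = -77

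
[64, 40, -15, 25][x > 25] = [64, 40]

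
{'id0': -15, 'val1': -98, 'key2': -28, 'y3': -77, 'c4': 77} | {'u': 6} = {'id0': -15, 'val1': -98, 'key2': -28, 'y3': -77, 'c4': 77, 'u': 6}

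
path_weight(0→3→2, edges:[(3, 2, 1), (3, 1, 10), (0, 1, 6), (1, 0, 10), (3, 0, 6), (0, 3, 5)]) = w(0→3)=5 + w(3→2)=1
= 6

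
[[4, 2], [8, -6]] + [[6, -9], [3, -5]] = [[10, -7], [11, -11]]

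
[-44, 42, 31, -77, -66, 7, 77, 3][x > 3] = [42, 31, 7, 77]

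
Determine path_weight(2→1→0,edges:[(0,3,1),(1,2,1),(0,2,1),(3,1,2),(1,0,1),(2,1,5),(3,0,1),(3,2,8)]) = w(2→1)=5 + w(1→0)=1
= 6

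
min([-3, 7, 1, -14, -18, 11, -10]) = -18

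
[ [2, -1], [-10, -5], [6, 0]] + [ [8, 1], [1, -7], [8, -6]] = [[10, 0], [-9, -12], [14, -6]]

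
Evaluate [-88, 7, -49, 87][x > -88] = keep x where x > -88: -88✗, 7✓, -49✓, 87✓
= [7, -49, 87]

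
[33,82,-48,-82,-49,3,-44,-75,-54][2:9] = [-48, -82, -49, 3, -44, -75, -54]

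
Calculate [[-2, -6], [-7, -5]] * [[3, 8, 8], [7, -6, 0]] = [[-48, 20, -16], [-56, -26, -56]]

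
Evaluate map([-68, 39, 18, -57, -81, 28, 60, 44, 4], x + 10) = [-58, 49, 28, -47, -71, 38, 70, 54, 14]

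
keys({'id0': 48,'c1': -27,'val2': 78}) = ['id0', 'c1', 'val2']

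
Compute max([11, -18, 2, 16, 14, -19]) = 16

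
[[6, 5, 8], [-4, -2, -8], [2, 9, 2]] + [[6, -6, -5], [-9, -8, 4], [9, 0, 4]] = [[12, -1, 3], [-13, -10, -4], [11, 9, 6]]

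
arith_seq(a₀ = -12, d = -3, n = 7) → [-12, -15, -18, -21, -24, -27, -30]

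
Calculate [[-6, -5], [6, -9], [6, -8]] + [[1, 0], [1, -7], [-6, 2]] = [[-5, -5], [7, -16], [0, -6]]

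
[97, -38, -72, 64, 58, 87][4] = 58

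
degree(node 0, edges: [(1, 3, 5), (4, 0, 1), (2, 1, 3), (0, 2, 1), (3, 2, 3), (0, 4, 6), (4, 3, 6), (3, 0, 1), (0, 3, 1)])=5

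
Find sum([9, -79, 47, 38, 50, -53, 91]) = 103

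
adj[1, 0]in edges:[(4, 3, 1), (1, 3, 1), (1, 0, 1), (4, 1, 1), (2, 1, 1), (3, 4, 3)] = 1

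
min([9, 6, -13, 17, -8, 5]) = -13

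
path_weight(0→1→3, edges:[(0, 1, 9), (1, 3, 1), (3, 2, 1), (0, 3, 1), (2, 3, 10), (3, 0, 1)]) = 10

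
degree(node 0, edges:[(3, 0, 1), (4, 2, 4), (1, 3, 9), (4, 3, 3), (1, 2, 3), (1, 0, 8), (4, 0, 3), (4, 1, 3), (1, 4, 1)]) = incident: (3,0), (1,0), (4,0)
= 3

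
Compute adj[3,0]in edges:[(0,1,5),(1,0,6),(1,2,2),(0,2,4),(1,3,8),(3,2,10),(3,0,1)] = 1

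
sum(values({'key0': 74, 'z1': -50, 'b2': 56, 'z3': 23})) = 103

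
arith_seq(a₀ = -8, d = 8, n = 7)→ a_0 = -8 + 0*8 = -8
a_1 = -8 + 1*8 = 0
a_2 = -8 + 2*8 = 8
...
= [-8, 0, 8, 16, 24, 32, 40]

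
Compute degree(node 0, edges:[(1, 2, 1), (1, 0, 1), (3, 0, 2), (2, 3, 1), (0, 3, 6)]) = incident: (1,0), (3,0), (0,3)
= 3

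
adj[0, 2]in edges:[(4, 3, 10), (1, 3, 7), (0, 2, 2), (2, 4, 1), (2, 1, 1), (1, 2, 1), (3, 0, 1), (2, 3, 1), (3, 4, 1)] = 2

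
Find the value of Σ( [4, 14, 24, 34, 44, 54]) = 4 + 14 + 24 + 34 + 44 + 54
= 174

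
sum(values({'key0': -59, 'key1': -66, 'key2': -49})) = -174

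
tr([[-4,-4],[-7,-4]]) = diagonal: (-4) + (-4)
= -8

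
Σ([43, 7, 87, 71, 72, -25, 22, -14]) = 263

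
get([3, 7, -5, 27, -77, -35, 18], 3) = 27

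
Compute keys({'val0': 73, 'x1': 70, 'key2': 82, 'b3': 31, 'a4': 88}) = ['val0', 'x1', 'key2', 'b3', 'a4']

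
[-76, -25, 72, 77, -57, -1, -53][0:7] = [-76, -25, 72, 77, -57, -1, -53]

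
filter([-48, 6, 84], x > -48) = [6, 84]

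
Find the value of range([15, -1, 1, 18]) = 19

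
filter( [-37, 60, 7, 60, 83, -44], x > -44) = keep x where x > -44: -37✓, 60✓, 7✓, 60✓, 83✓, -44✗
= [-37, 60, 7, 60, 83]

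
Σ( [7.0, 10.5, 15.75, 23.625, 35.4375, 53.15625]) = 7.0 + 10.5 + 15.75 + 23.625 + 35.4375 + 53.15625
= 145.46875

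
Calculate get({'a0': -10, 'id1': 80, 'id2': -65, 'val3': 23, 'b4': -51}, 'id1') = 80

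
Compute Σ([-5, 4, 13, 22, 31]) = (-5) + 4 + 13 + 22 + 31
= 65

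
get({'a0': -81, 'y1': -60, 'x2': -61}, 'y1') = -60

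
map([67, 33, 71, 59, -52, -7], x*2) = 67*2=134, 33*2=66, 71*2=142, 59*2=118, -52*2=-104, -7*2=-14
= [134, 66, 142, 118, -104, -14]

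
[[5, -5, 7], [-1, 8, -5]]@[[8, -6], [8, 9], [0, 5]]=[[0, -40], [56, 53]]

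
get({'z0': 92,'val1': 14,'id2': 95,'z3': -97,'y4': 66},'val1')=14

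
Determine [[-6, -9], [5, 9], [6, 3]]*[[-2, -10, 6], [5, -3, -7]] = C[0][0] = (-6)*(-2) + (-9)*(5) = -33
C[0][1] = (-6)*(-10) + (-9)*(-3) = 87
C[0][2] = (-6)*(6) + (-9)*(-7) = 27
C[1][0] = (5)*(-2) + (9)*(5) = 35
C[1][1] = (5)*(-10) + (9)*(-3) = -77
C[1][2] = (5)*(6) + (9)*(-7) = -33
... (3 more cells)
= [[-33, 87, 27], [35, -77, -33], [3, -69, 15]]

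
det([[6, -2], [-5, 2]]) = 2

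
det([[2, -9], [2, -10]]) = (2)*(-10) - (-9)*(2)
= -2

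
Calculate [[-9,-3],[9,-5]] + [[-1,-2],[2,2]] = [[-10, -5], [11, -3]]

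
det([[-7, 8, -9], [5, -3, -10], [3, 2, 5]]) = (1)*(-7)*det([[-3, -10], [2, 5]]) + (-1)*(8)*det([[5, -10], [3, 5]]) + (1)*(-9)*det([[5, -3], [3, 2]])
= -35 + -440 + -171
= -646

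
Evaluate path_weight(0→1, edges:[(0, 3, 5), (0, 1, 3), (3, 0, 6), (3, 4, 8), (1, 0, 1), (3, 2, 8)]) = 3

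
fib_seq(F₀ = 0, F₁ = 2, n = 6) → F_2 = F_1 + F_0 = 2
F_3 = F_2 + F_1 = 4
F_4 = F_3 + F_2 = 6
...
= [0, 2, 2, 4, 6, 10]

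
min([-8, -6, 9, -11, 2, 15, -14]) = -14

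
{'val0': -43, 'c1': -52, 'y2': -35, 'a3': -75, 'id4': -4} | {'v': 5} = {'val0': -43, 'c1': -52, 'y2': -35, 'a3': -75, 'id4': -4, 'v': 5}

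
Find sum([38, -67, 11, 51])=38 + (-67) + 11 + 51
= 33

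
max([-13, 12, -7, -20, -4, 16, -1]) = 16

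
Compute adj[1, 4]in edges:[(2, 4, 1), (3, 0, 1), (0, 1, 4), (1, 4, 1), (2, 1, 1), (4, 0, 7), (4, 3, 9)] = 1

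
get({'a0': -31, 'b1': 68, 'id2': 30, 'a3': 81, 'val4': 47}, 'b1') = 68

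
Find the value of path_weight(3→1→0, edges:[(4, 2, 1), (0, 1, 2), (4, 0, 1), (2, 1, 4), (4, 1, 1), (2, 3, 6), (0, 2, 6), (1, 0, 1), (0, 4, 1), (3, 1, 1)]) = w(3→1)=1 + w(1→0)=1
= 2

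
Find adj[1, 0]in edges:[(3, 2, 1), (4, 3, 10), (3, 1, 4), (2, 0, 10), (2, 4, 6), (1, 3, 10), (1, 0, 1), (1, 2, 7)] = 1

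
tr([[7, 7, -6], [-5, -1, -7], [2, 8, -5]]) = 1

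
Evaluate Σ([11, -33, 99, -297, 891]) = 671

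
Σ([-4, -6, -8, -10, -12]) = -40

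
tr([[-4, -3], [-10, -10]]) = -14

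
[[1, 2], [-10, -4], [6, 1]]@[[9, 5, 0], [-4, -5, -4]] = C[0][0] = (1)*(9) + (2)*(-4) = 1
C[0][1] = (1)*(5) + (2)*(-5) = -5
C[0][2] = (1)*(0) + (2)*(-4) = -8
C[1][0] = (-10)*(9) + (-4)*(-4) = -74
C[1][1] = (-10)*(5) + (-4)*(-5) = -30
C[1][2] = (-10)*(0) + (-4)*(-4) = 16
... (3 more cells)
= [[1, -5, -8], [-74, -30, 16], [50, 25, -4]]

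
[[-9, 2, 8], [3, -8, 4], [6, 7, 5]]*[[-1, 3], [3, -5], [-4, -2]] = C[0][0] = (-9)*(-1) + (2)*(3) + (8)*(-4) = -17
C[0][1] = (-9)*(3) + (2)*(-5) + (8)*(-2) = -53
C[1][0] = (3)*(-1) + (-8)*(3) + (4)*(-4) = -43
C[1][1] = (3)*(3) + (-8)*(-5) + (4)*(-2) = 41
C[2][0] = (6)*(-1) + (7)*(3) + (5)*(-4) = -5
C[2][1] = (6)*(3) + (7)*(-5) + (5)*(-2) = -27
= [[-17, -53], [-43, 41], [-5, -27]]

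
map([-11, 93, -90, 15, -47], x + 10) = -11+10=-1, 93+10=103, -90+10=-80, 15+10=25, -47+10=-37
= [-1, 103, -80, 25, -37]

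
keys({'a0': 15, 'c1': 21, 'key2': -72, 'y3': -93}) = ['a0', 'c1', 'key2', 'y3']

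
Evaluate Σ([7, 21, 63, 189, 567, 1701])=2548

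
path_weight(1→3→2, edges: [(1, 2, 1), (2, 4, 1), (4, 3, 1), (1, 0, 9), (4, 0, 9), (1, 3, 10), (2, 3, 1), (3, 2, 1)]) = 11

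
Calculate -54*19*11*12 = -135432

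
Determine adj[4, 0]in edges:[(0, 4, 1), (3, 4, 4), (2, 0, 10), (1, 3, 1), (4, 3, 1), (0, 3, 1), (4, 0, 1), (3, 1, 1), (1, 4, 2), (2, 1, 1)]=1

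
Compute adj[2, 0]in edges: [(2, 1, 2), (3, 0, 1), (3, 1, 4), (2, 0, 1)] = 1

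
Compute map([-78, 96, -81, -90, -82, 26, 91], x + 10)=[-68, 106, -71, -80, -72, 36, 101]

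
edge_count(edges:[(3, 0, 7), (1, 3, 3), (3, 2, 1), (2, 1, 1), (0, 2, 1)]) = 5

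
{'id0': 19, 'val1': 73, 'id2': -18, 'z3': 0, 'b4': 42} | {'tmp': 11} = {'id0': 19, 'val1': 73, 'id2': -18, 'z3': 0, 'b4': 42, 'tmp': 11}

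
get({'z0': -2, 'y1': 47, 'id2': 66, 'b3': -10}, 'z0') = -2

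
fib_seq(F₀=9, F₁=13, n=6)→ [9, 13, 22, 35, 57, 92]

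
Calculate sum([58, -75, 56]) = 39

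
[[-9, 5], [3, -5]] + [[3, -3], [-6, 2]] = [[-6, 2], [-3, -3]]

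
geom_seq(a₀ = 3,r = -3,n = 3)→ [3, -9, 27]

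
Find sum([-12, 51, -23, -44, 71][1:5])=slice → [51, -23, -44, 71]
51 + (-23) + (-44) + 71
= 55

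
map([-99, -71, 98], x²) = [9801, 5041, 9604]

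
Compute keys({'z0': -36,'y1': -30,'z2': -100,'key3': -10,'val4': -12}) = ['z0', 'y1', 'z2', 'key3', 'val4']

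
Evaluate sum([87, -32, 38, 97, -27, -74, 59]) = 87 + (-32) + 38 + 97 + (-27) + (-74) + 59
= 148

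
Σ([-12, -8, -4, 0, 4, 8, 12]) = 0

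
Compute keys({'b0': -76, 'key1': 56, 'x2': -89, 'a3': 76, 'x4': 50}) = ['b0', 'key1', 'x2', 'a3', 'x4']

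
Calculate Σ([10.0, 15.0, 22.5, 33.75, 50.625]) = 10.0 + 15.0 + 22.5 + 33.75 + 50.625
= 131.875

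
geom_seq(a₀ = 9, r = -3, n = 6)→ a_0 = 9*(-3)^0 = 9
a_1 = 9*(-3)^1 = -27
a_2 = 9*(-3)^2 = 81
...
= [9, -27, 81, -243, 729, -2187]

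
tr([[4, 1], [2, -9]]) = diagonal: 4 + (-9)
= -5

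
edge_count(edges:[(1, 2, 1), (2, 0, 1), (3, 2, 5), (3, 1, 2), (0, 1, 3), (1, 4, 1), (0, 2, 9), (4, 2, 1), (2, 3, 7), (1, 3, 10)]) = 10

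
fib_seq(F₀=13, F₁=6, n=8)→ F_2 = F_1 + F_0 = 19
F_3 = F_2 + F_1 = 25
F_4 = F_3 + F_2 = 44
...
= [13, 6, 19, 25, 44, 69, 113, 182]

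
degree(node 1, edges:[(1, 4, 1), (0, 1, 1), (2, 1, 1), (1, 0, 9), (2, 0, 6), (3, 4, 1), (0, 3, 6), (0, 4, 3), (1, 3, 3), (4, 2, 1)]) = 5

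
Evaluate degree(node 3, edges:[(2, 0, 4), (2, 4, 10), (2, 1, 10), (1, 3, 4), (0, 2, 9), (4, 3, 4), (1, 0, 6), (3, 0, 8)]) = 3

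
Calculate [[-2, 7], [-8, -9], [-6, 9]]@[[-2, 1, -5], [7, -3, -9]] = C[0][0] = (-2)*(-2) + (7)*(7) = 53
C[0][1] = (-2)*(1) + (7)*(-3) = -23
C[0][2] = (-2)*(-5) + (7)*(-9) = -53
C[1][0] = (-8)*(-2) + (-9)*(7) = -47
C[1][1] = (-8)*(1) + (-9)*(-3) = 19
C[1][2] = (-8)*(-5) + (-9)*(-9) = 121
... (3 more cells)
= [[53, -23, -53], [-47, 19, 121], [75, -33, -51]]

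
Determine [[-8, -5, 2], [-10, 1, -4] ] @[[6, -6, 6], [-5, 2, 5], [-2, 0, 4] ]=[[-27, 38, -65], [-57, 62, -71]]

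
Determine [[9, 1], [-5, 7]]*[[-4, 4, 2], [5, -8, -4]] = C[0][0] = (9)*(-4) + (1)*(5) = -31
C[0][1] = (9)*(4) + (1)*(-8) = 28
C[0][2] = (9)*(2) + (1)*(-4) = 14
C[1][0] = (-5)*(-4) + (7)*(5) = 55
C[1][1] = (-5)*(4) + (7)*(-8) = -76
C[1][2] = (-5)*(2) + (7)*(-4) = -38
= [[-31, 28, 14], [55, -76, -38]]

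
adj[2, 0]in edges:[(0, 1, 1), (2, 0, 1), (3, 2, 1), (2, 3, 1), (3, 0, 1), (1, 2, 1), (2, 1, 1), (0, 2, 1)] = 1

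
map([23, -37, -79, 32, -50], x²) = (23)²=529, (-37)²=1369, (-79)²=6241, (32)²=1024, (-50)²=2500
= [529, 1369, 6241, 1024, 2500]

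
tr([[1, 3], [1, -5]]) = -4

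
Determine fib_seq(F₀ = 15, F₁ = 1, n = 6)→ F_2 = F_1 + F_0 = 16
F_3 = F_2 + F_1 = 17
F_4 = F_3 + F_2 = 33
...
= [15, 1, 16, 17, 33, 50]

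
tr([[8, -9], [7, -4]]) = 4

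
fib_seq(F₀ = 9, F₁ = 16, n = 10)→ F_2 = F_1 + F_0 = 25
F_3 = F_2 + F_1 = 41
F_4 = F_3 + F_2 = 66
...
= [9, 16, 25, 41, 66, 107, 173, 280, 453, 733]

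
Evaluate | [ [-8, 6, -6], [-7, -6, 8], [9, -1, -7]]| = -628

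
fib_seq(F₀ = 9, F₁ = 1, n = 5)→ F_2 = F_1 + F_0 = 10
F_3 = F_2 + F_1 = 11
F_4 = F_3 + F_2 = 21
= [9, 1, 10, 11, 21]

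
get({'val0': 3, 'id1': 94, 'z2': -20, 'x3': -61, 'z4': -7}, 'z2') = -20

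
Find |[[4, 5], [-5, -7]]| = (4)*(-7) - (5)*(-5)
= -3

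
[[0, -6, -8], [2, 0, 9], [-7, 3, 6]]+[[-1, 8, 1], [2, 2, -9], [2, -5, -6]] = [[-1, 2, -7], [4, 2, 0], [-5, -2, 0]]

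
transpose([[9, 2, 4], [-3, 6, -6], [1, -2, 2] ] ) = [[9, -3, 1], [2, 6, -2], [4, -6, 2]]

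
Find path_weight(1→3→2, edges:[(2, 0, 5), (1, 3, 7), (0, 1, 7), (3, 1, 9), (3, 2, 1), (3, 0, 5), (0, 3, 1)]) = 8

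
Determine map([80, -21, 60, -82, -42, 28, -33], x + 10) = 80+10=90, -21+10=-11, 60+10=70, -82+10=-72, -42+10=-32, 28+10=38, -33+10=-23
= [90, -11, 70, -72, -32, 38, -23]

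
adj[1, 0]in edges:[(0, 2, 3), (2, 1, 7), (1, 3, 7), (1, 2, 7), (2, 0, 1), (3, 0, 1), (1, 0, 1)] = 1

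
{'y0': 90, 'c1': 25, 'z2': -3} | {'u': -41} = {'y0': 90, 'c1': 25, 'z2': -3, 'u': -41}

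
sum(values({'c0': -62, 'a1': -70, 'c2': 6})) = (-62) + (-70) + 6
= -126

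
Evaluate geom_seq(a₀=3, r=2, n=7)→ [3, 6, 12, 24, 48, 96, 192]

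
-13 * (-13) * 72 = 12168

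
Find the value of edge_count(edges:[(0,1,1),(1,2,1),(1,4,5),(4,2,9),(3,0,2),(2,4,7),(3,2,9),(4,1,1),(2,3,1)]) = 9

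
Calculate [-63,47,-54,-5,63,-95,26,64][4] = 63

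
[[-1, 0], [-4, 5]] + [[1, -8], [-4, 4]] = [[0, -8], [-8, 9]]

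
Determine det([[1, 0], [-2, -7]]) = (1)*(-7) - (0)*(-2)
= -7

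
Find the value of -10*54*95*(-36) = 1846800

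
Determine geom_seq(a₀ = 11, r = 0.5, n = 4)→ [11.0, 5.5, 2.75, 1.375]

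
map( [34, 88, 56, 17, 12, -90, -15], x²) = (34)²=1156, (88)²=7744, (56)²=3136, (17)²=289, (12)²=144, (-90)²=8100, (-15)²=225
= [1156, 7744, 3136, 289, 144, 8100, 225]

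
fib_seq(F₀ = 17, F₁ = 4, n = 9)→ F_2 = F_1 + F_0 = 21
F_3 = F_2 + F_1 = 25
F_4 = F_3 + F_2 = 46
...
= [17, 4, 21, 25, 46, 71, 117, 188, 305]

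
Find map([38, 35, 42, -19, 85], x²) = (38)²=1444, (35)²=1225, (42)²=1764, (-19)²=361, (85)²=7225
= [1444, 1225, 1764, 361, 7225]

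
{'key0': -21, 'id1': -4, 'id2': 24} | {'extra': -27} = {'key0': -21, 'id1': -4, 'id2': 24, 'extra': -27}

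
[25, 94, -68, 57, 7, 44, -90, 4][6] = -90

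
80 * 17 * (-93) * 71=-8980080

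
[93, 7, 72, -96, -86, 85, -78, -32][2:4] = [72, -96]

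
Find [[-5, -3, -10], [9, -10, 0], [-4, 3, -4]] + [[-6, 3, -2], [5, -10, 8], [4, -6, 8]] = [[-11, 0, -12], [14, -20, 8], [0, -3, 4]]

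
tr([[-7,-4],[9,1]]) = -6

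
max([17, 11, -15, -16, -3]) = 17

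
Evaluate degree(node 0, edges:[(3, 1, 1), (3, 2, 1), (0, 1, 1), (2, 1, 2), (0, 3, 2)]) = 2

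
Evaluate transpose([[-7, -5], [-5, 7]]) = [[-7, -5], [-5, 7]]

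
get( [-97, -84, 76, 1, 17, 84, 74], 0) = -97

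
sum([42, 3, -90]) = 42 + 3 + (-90)
= -45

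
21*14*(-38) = -11172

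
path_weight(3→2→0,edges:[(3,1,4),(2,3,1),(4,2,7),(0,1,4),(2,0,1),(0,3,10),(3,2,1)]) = 2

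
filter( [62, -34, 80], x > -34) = keep x where x > -34: 62✓, -34✗, 80✓
= [62, 80]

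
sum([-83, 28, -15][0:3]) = -70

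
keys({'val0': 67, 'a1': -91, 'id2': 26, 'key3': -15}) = ['val0', 'a1', 'id2', 'key3']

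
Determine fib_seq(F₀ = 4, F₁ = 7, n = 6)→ F_2 = F_1 + F_0 = 11
F_3 = F_2 + F_1 = 18
F_4 = F_3 + F_2 = 29
...
= [4, 7, 11, 18, 29, 47]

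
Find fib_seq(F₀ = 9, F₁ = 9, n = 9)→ [9, 9, 18, 27, 45, 72, 117, 189, 306]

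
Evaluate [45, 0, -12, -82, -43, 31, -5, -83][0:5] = [45, 0, -12, -82, -43]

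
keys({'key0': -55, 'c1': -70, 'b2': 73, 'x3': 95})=['key0', 'c1', 'b2', 'x3']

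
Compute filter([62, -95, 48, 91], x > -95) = keep x where x > -95: 62✓, -95✗, 48✓, 91✓
= [62, 48, 91]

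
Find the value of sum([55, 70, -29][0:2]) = 125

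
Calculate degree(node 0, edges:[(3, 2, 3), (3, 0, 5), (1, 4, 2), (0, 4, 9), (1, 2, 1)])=2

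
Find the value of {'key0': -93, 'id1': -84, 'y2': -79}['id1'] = -84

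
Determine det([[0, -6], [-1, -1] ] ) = -6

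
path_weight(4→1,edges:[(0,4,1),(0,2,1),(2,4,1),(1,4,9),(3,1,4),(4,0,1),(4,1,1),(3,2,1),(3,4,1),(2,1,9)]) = w(4→1)=1
= 1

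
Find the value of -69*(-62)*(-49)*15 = -3144330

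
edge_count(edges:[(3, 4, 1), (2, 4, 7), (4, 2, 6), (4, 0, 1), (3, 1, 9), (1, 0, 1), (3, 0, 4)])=7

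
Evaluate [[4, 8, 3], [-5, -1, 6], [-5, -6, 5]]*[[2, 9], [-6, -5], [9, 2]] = [[-13, 2], [50, -28], [71, -5]]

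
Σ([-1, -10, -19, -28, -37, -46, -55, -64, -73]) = (-1) + (-10) + (-19) + (-28) + (-37) + (-46) + (-55) + (-64) + (-73)
= -333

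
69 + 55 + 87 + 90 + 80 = 381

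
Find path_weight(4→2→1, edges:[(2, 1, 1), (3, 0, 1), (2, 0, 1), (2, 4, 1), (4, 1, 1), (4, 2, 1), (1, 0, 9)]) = w(4→2)=1 + w(2→1)=1
= 2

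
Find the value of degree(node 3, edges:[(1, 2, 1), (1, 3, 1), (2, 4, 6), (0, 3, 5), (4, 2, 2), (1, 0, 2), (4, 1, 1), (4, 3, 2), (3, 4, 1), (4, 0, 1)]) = 4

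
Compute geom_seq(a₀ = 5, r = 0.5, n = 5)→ [5.0, 2.5, 1.25, 0.625, 0.3125]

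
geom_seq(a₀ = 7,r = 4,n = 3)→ [7, 28, 112]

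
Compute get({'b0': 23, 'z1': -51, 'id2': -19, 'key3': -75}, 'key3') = -75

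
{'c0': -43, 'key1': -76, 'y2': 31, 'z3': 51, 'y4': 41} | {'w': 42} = {'c0': -43, 'key1': -76, 'y2': 31, 'z3': 51, 'y4': 41, 'w': 42}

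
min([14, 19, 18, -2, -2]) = -2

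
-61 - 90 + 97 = -54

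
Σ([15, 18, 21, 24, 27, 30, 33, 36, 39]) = 243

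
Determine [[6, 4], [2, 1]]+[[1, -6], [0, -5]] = [[7, -2], [2, -4]]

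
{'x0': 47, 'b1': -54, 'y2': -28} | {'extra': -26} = {'x0': 47, 'b1': -54, 'y2': -28, 'extra': -26}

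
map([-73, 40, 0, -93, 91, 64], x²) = (-73)²=5329, (40)²=1600, (0)²=0, (-93)²=8649, (91)²=8281, (64)²=4096
= [5329, 1600, 0, 8649, 8281, 4096]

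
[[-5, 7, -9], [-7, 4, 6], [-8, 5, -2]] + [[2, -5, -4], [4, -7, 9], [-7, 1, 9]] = [[-3, 2, -13], [-3, -3, 15], [-15, 6, 7]]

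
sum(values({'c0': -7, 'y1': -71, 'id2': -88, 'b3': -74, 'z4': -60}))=-300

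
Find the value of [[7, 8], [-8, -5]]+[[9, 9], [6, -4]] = [[16, 17], [-2, -9]]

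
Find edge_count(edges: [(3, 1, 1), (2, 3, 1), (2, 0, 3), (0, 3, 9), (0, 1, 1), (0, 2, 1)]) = 6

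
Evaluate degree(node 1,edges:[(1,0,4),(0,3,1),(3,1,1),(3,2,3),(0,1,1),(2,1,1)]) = incident: (1,0), (3,1), (0,1), (2,1)
= 4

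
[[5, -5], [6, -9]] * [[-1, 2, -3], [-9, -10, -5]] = C[0][0] = (5)*(-1) + (-5)*(-9) = 40
C[0][1] = (5)*(2) + (-5)*(-10) = 60
C[0][2] = (5)*(-3) + (-5)*(-5) = 10
C[1][0] = (6)*(-1) + (-9)*(-9) = 75
C[1][1] = (6)*(2) + (-9)*(-10) = 102
C[1][2] = (6)*(-3) + (-9)*(-5) = 27
= [[40, 60, 10], [75, 102, 27]]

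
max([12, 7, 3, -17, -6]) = 12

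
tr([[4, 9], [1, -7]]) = diagonal: 4 + (-7)
= -3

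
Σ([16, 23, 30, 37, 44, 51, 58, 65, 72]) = 16 + 23 + 30 + 37 + 44 + 51 + 58 + 65 + 72
= 396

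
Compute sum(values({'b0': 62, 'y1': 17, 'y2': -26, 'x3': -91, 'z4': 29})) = 62 + 17 + (-26) + (-91) + 29
= -9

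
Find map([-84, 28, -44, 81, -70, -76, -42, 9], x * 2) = -84*2=-168, 28*2=56, -44*2=-88, 81*2=162, -70*2=-140, -76*2=-152, -42*2=-84, 9*2=18
= [-168, 56, -88, 162, -140, -152, -84, 18]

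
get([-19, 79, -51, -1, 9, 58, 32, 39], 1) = 79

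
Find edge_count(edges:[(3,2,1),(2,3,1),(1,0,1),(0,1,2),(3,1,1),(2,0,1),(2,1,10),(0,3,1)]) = 8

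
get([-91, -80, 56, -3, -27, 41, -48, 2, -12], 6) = -48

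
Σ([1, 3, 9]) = 1 + 3 + 9
= 13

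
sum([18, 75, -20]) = 18 + 75 + (-20)
= 73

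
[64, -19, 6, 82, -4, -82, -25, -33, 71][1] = -19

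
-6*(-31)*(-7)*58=-75516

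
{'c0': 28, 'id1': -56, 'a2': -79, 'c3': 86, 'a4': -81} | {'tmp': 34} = {'c0': 28, 'id1': -56, 'a2': -79, 'c3': 86, 'a4': -81, 'tmp': 34}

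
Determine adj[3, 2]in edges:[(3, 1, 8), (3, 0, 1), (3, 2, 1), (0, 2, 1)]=1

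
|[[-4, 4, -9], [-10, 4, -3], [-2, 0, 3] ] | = 24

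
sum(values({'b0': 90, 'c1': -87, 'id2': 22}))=25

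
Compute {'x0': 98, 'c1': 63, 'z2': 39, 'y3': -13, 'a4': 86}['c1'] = 63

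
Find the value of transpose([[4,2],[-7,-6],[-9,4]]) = [[4, -7, -9], [2, -6, 4]]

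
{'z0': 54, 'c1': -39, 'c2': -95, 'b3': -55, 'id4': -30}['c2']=-95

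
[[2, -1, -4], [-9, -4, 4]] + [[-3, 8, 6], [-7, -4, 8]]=[[-1, 7, 2], [-16, -8, 12]]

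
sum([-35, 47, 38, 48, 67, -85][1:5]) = 200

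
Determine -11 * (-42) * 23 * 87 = 924462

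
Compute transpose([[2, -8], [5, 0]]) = [[2, 5], [-8, 0]]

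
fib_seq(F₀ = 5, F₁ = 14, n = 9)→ F_2 = F_1 + F_0 = 19
F_3 = F_2 + F_1 = 33
F_4 = F_3 + F_2 = 52
...
= [5, 14, 19, 33, 52, 85, 137, 222, 359]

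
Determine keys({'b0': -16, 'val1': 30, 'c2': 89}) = ['b0', 'val1', 'c2']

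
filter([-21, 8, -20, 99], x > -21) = [8, -20, 99]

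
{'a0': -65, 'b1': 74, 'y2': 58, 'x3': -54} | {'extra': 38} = {'a0': -65, 'b1': 74, 'y2': 58, 'x3': -54, 'extra': 38}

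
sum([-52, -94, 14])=(-52) + (-94) + 14
= -132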